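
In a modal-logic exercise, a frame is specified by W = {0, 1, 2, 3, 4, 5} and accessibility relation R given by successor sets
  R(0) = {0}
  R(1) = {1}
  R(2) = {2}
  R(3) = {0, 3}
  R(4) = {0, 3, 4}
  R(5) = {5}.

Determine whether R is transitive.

Transitive: yes — every two-step R-path is closed by a direct edge.

Yes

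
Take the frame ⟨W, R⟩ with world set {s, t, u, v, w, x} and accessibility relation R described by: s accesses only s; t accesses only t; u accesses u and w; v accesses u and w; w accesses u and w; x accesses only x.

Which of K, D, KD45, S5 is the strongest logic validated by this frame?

Serial (axiom D): yes — every world has a successor (e.g. s R s).
Euclidean (axiom 5): yes — any two successors of a common world are R-related.
Transitive (axiom 4): yes — every two-step R-path is closed by a direct edge.
Reflexive (axiom T): no — v is not related to itself.
So F validates K, D, KD45; S5 would additionally require R to be reflexive. The strongest is KD45.

KD45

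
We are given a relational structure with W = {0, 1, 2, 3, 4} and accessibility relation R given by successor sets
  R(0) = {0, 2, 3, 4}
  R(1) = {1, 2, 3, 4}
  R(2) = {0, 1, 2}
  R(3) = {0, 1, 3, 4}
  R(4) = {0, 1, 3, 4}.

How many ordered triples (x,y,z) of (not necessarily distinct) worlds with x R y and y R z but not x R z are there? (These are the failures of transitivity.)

Enumerating: (0,2,1), (0,3,1), (0,4,1), (1,2,0), (1,3,0), (1,4,0), (2,0,3), (2,0,4), (2,1,3), (2,1,4), (3,0,2), (3,1,2), (4,0,2), (4,1,2).

14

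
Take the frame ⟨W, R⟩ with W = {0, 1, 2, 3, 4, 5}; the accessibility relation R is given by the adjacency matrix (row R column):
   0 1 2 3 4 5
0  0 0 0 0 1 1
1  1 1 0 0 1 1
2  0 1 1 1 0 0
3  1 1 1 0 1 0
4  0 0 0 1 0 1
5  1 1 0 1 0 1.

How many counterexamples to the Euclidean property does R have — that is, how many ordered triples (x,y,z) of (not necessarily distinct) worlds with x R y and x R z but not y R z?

29

Enumerating: (0,4,4), (0,5,4), (1,0,0), (1,0,1), (1,4,0), (1,4,1), (1,4,4), (1,5,4), (2,1,2), (2,1,3), (2,3,3), (3,0,0), … and 17 more.
Total: 29.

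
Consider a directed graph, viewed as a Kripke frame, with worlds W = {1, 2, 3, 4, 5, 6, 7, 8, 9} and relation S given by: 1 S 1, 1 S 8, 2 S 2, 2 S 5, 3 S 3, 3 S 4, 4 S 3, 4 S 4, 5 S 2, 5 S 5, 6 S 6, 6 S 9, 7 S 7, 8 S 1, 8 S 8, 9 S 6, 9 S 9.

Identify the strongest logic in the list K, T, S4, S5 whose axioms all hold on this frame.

Reflexive (axiom T): yes — every world is S-related to itself.
Transitive (axiom 4): yes — every two-step S-path is closed by a direct edge.
Euclidean (axiom 5): yes — any two successors of a common world are S-related.
So F validates K, T, S4, S5. The strongest is S5.

S5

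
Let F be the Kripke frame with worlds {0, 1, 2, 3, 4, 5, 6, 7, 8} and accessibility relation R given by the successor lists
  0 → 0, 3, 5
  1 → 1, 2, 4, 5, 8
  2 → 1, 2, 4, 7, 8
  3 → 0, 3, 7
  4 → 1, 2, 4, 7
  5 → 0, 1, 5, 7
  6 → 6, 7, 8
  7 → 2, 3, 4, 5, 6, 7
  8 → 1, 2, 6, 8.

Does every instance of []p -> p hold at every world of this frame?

Axiom T corresponds to the accessibility relation being reflexive.
Reflexive: yes — every world is R-related to itself.

Yes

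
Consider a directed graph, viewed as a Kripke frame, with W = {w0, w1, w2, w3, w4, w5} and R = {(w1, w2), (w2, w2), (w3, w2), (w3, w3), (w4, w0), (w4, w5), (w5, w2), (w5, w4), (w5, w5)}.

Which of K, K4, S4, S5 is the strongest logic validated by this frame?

K

Transitive (axiom 4): no — w4 R w5 and w5 R w2, but not w4 R w2.
Reflexive (axiom T): no — w0 is not related to itself.
Euclidean (axiom 5): no — w4 R w0 and w4 R w5, but not w0 R w5.
So F validates K; K4 would additionally require R to be transitive. The strongest is K.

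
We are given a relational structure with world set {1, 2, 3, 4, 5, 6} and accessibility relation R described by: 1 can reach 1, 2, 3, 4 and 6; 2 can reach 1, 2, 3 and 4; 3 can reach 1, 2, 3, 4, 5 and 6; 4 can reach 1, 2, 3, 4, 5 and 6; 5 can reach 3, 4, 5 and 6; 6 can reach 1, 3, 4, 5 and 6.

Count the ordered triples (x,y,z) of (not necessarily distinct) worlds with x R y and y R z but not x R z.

Enumerating: (1,3,5), (1,4,5), (1,6,5), (2,1,6), (2,3,5), (2,3,6), (2,4,5), (2,4,6), (5,3,1), (5,3,2), (5,4,1), (5,4,2), (5,6,1), (6,1,2), (6,3,2), (6,4,2).

16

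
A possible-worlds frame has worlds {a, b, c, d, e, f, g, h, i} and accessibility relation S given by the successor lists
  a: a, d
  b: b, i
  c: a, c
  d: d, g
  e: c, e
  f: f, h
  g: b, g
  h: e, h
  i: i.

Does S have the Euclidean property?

Euclidean: no — a S d and a S a, but not d S a.

No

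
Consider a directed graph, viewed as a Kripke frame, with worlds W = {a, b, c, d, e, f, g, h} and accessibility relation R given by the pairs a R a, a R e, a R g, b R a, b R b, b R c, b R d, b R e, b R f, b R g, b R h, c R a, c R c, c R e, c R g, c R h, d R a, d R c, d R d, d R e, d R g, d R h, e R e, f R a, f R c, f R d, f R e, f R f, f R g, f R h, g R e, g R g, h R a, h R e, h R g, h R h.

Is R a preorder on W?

Yes

Reflexive: yes — every world is R-related to itself.
Transitive: yes — every two-step R-path is closed by a direct edge.
So R is a preorder.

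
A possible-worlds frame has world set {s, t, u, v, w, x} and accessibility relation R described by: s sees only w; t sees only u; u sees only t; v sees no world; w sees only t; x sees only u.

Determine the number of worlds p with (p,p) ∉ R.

Enumerating: s, t, u, v, w, x.

6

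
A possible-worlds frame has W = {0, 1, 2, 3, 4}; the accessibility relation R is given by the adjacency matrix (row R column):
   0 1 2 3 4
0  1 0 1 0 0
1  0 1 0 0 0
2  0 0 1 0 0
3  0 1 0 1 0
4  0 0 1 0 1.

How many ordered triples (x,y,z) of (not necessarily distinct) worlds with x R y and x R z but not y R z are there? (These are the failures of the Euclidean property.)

Enumerating: (0,2,0), (3,1,3), (4,2,4).

3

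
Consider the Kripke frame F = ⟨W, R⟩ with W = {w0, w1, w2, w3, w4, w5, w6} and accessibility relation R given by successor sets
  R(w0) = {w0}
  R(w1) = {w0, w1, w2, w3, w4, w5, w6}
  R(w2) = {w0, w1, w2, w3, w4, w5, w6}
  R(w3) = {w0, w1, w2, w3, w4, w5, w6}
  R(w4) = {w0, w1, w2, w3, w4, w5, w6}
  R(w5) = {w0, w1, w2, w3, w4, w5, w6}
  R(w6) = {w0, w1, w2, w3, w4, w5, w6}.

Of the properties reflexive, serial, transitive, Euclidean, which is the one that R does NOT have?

Reflexive: yes — every world is R-related to itself.
Serial: yes — every world has a successor (e.g. w0 R w0).
Transitive: yes — every two-step R-path is closed by a direct edge.
Euclidean: no — w1 R w0 and w1 R w2, but not w0 R w2.
Only Euclidean fails.

Euclidean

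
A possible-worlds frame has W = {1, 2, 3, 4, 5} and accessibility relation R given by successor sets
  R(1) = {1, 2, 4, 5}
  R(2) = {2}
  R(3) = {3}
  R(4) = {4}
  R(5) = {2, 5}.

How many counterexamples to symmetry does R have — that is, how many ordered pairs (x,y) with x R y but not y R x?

4

Enumerating: (1,2), (1,4), (1,5), (5,2).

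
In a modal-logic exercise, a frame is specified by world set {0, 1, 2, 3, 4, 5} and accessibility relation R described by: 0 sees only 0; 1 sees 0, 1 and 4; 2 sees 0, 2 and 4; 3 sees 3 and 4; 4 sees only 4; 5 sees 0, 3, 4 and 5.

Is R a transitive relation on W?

Transitive: yes — every two-step R-path is closed by a direct edge.

Yes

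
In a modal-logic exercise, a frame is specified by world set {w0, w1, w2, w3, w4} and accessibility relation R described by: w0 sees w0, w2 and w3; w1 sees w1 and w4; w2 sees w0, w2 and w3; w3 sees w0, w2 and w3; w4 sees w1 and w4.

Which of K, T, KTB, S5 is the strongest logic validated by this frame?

Reflexive (axiom T): yes — every world is R-related to itself.
Symmetric (axiom B): yes — every pair in R has its reverse in R.
Euclidean (axiom 5): yes — any two successors of a common world are R-related.
So F validates K, T, KTB, S5. The strongest is S5.

S5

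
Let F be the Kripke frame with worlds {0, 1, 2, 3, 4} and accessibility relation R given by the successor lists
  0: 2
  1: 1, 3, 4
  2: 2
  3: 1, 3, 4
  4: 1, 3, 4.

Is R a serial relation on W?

Serial: yes — every world has a successor (e.g. 0 R 2).

Yes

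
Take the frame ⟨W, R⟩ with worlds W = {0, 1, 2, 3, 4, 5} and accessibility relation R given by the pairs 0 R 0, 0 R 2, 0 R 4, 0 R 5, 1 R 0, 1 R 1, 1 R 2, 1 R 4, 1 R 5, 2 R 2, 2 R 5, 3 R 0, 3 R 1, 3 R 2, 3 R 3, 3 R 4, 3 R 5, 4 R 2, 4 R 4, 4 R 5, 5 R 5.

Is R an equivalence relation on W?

Reflexive: yes — every world is R-related to itself.
Symmetric: no — 0 R 2 but not 2 R 0.
Transitive: yes — every two-step R-path is closed by a direct edge.
So R is not an equivalence relation.

No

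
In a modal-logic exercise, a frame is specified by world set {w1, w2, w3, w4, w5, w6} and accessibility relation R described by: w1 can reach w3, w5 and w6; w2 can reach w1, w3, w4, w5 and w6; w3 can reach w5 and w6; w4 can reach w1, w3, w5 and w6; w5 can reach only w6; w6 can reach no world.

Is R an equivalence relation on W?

No

Reflexive: no — w1 is not related to itself.
Symmetric: no — w1 R w3 but not w3 R w1.
Transitive: yes — every two-step R-path is closed by a direct edge.
So R is not an equivalence relation.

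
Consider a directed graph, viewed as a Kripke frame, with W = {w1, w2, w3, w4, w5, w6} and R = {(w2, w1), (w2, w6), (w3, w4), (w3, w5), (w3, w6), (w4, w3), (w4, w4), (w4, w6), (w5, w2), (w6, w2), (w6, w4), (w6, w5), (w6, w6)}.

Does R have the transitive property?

No

Transitive: no — w2 R w6 and w6 R w4, but not w2 R w4.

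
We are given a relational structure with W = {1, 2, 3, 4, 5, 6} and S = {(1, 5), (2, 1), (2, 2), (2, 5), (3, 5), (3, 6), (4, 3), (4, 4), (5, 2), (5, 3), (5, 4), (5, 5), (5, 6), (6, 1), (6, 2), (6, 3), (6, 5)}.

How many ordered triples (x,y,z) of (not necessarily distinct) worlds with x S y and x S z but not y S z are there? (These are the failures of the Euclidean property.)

Enumerating: (2,1,1), (2,1,2), (2,5,1), (3,6,6), (4,3,3), (4,3,4), (5,2,3), (5,2,4), (5,2,6), (5,3,2), (5,3,3), (5,3,4), … and 13 more.
Total: 25.

25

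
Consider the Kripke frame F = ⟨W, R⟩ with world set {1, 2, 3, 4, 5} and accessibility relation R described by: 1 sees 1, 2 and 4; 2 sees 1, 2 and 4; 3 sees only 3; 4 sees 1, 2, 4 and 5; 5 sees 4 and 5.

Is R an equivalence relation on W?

Reflexive: yes — every world is R-related to itself.
Symmetric: yes — every pair in R has its reverse in R.
Transitive: no — 1 R 4 and 4 R 5, but not 1 R 5.
So R is not an equivalence relation.

No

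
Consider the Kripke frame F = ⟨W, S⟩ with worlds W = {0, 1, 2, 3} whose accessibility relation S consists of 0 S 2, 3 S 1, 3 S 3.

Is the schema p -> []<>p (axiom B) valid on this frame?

No

The schema B characterises exactly the symmetric frames.
Symmetric: no — 0 S 2 but not 2 S 0.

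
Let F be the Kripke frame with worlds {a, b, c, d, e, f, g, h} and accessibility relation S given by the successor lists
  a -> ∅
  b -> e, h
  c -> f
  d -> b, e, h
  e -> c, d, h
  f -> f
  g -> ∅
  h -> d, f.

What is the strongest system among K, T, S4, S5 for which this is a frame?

Reflexive (axiom T): no — a is not related to itself.
Transitive (axiom 4): no — b S e and e S c, but not b S c.
Euclidean (axiom 5): no — b S h and b S e, but not h S e.
So F validates K; T would additionally require S to be reflexive. The strongest is K.

K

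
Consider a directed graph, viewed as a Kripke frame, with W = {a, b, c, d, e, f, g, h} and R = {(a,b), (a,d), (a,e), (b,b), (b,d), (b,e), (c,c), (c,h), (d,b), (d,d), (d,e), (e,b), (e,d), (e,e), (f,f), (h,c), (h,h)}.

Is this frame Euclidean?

Euclidean: yes — any two successors of a common world are R-related.

Yes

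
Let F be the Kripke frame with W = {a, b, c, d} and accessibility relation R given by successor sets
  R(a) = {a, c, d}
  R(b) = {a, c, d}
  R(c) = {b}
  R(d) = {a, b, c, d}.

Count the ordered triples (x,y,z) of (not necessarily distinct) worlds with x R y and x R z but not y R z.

Enumerating: (a,c,a), (a,c,c), (a,c,d), (b,c,a), (b,c,c), (b,c,d), (c,b,b), (d,a,b), (d,b,b), (d,c,a), (d,c,c), (d,c,d).

12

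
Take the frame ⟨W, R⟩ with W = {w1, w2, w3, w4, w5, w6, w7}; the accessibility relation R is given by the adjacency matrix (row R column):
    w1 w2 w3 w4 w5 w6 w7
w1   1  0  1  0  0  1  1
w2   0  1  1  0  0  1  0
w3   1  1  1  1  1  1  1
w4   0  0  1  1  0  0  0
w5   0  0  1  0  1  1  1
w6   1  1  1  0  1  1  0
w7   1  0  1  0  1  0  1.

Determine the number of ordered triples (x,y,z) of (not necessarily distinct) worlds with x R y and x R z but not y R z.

Enumerating: (w1,w6,w7), (w1,w7,w6), (w3,w1,w2), (w3,w1,w4), (w3,w1,w5), (w3,w2,w1), (w3,w2,w4), (w3,w2,w5), (w3,w2,w7), (w3,w4,w1), (w3,w4,w2), (w3,w4,w5), … and 20 more.
Total: 32.

32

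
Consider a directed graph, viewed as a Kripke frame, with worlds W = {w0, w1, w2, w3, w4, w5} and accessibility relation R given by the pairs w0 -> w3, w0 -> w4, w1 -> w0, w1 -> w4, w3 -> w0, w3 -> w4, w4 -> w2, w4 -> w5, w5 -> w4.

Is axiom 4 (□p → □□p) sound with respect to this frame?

No

The schema 4 characterises exactly the transitive frames.
Transitive: no — w0 R w4 and w4 R w2, but not w0 R w2.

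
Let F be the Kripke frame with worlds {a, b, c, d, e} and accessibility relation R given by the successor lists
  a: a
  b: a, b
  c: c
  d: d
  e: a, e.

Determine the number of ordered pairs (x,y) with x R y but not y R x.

Enumerating: (b,a), (e,a).

2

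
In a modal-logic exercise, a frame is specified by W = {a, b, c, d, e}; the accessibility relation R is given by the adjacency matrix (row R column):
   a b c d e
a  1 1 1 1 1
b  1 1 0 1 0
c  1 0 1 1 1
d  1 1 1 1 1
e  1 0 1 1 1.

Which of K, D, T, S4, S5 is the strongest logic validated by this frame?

T

Serial (axiom D): yes — every world has a successor (e.g. a R a).
Reflexive (axiom T): yes — every world is R-related to itself.
Transitive (axiom 4): no — b R a and a R c, but not b R c.
Euclidean (axiom 5): no — a R b and a R c, but not b R c.
So F validates K, D, T; S4 would additionally require R to be transitive. The strongest is T.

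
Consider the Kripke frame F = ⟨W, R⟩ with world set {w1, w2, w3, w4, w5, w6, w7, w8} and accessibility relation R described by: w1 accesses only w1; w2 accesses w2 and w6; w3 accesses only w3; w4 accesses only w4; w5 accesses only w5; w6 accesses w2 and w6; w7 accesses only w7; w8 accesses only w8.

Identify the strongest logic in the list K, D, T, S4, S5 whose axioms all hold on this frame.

S5

Serial (axiom D): yes — every world has a successor (e.g. w1 R w1).
Reflexive (axiom T): yes — every world is R-related to itself.
Transitive (axiom 4): yes — every two-step R-path is closed by a direct edge.
Euclidean (axiom 5): yes — any two successors of a common world are R-related.
So F validates K, D, T, S4, S5. The strongest is S5.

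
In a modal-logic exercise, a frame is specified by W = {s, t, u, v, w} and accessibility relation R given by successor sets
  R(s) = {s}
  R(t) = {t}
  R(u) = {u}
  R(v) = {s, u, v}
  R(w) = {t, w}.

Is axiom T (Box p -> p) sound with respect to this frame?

By correspondence theory, T is valid on a frame iff R is reflexive.
Reflexive: yes — every world is R-related to itself.

Yes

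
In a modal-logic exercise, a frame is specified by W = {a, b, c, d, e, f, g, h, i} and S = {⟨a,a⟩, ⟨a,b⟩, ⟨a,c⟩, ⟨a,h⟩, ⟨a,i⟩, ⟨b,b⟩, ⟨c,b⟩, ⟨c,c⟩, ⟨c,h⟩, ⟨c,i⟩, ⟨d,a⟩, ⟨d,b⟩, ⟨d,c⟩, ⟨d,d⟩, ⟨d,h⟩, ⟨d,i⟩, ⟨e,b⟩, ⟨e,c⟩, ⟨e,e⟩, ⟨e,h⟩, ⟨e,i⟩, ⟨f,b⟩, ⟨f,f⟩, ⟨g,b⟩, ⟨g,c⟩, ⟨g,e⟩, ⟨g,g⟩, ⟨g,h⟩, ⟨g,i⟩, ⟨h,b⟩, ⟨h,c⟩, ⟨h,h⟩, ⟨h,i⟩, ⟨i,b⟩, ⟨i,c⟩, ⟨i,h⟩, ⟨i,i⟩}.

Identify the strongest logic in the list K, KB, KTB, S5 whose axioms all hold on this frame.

K

Symmetric (axiom B): no — a S b but not b S a.
Reflexive (axiom T): yes — every world is S-related to itself.
Euclidean (axiom 5): no — a S b and a S c, but not b S c.
So F validates K; KB would additionally require S to be symmetric. The strongest is K.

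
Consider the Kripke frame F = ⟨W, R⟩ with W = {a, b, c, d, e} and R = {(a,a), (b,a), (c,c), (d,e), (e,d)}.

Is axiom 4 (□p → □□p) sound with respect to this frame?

Axiom 4 corresponds to the accessibility relation being transitive.
Transitive: no — d R e and e R d, but not d R d.

No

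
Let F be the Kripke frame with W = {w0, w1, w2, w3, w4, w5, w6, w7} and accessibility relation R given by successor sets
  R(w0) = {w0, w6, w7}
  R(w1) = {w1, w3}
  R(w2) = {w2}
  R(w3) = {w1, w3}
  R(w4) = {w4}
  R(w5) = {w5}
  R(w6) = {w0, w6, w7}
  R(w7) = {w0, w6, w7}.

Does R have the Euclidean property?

Yes

Euclidean: yes — any two successors of a common world are R-related.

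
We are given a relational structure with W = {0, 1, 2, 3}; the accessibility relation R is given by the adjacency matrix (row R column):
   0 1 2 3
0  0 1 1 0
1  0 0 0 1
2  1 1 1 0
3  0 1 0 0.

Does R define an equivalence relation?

No

Reflexive: no — 0 is not related to itself.
Symmetric: no — 0 R 1 but not 1 R 0.
Transitive: no — 0 R 1 and 1 R 3, but not 0 R 3.
So R is not an equivalence relation.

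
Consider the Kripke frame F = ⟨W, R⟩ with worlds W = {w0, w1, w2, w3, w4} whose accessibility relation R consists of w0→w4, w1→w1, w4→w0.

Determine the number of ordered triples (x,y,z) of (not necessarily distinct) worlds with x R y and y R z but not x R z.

2

Enumerating: (w0,w4,w0), (w4,w0,w4).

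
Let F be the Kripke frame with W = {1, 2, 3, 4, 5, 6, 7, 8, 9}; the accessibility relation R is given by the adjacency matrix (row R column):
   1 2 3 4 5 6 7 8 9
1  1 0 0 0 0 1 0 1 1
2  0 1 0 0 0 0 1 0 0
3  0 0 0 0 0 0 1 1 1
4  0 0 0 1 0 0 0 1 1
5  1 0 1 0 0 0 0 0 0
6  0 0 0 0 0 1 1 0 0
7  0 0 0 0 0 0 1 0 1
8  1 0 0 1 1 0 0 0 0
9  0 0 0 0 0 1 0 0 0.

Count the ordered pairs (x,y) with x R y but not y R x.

Enumerating: (1,6), (1,9), (2,7), (3,7), (3,8), (3,9), (4,9), (5,1), (5,3), (6,7), (7,9), (8,5), (9,6).

13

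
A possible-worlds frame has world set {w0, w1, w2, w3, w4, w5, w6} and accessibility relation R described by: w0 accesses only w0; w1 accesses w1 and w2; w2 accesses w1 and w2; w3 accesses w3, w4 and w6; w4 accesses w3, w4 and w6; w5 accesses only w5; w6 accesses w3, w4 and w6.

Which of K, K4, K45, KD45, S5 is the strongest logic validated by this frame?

Transitive (axiom 4): yes — every two-step R-path is closed by a direct edge.
Euclidean (axiom 5): yes — any two successors of a common world are R-related.
Serial (axiom D): yes — every world has a successor (e.g. w0 R w0).
Reflexive (axiom T): yes — every world is R-related to itself.
So F validates K, K4, K45, KD45, S5. The strongest is S5.

S5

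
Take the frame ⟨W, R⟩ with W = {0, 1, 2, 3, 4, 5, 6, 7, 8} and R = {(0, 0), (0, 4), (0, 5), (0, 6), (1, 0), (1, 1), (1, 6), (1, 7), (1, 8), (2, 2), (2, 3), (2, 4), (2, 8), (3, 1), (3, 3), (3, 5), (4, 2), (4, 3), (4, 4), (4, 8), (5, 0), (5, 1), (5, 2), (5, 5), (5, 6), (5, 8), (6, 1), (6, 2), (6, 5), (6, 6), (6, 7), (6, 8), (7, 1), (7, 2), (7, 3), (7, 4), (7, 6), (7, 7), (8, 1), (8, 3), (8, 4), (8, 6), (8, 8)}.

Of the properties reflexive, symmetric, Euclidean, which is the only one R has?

reflexive

Reflexive: yes — every world is R-related to itself.
Symmetric: no — 0 R 4 but not 4 R 0.
Euclidean: no — 0 R 4 and 0 R 5, but not 4 R 5.
Only reflexive holds.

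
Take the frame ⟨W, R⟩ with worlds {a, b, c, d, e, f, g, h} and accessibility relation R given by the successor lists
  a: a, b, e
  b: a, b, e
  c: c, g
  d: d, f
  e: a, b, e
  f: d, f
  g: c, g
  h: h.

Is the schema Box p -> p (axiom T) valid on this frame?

Yes

The schema T characterises exactly the reflexive frames.
Reflexive: yes — every world is R-related to itself.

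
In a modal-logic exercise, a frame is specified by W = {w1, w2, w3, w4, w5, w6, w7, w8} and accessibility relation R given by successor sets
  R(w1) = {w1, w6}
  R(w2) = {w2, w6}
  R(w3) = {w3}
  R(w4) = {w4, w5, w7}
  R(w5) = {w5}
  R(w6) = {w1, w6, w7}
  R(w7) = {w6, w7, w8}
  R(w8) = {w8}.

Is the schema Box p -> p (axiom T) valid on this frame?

Yes

The schema T characterises exactly the reflexive frames.
Reflexive: yes — every world is R-related to itself.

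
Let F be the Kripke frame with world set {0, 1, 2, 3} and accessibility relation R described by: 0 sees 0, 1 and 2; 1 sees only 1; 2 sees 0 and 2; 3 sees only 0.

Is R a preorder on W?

No

Reflexive: no — 3 is not related to itself.
Transitive: no — 2 R 0 and 0 R 1, but not 2 R 1.
So R is not a preorder.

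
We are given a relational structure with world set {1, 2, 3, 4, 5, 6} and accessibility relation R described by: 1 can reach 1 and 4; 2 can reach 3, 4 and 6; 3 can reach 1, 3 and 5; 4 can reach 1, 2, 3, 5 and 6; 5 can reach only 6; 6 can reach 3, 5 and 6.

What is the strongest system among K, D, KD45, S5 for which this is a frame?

D

Serial (axiom D): yes — every world has a successor (e.g. 1 R 1).
Euclidean (axiom 5): no — 2 R 3 and 2 R 4, but not 3 R 4.
Transitive (axiom 4): no — 1 R 4 and 4 R 2, but not 1 R 2.
Reflexive (axiom T): no — 2 is not related to itself.
So F validates K, D; KD45 would additionally require R to be Euclidean and transitive. The strongest is D.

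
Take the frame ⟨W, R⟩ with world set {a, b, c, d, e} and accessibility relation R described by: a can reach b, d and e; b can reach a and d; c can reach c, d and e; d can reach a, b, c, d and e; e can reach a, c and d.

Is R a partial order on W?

No

Reflexive: no — a is not related to itself.
Transitive: no — a R d and d R c, but not a R c.
Antisymmetric: no — a R b and b R a with a ≠ b.
So R is not a partial order.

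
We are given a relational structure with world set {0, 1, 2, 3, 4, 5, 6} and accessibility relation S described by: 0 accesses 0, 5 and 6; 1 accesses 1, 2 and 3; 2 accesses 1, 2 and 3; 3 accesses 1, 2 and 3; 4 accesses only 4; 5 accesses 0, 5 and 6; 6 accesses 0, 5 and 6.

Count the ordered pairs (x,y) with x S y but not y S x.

S is symmetric; there are no such tuples.

0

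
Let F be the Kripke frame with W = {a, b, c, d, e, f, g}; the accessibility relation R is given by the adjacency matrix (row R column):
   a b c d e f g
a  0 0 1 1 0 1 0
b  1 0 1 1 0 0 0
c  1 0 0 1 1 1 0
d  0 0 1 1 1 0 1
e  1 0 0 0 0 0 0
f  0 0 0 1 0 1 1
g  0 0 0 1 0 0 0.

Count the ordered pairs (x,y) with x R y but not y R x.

11

Enumerating: (a,d), (a,f), (b,a), (b,c), (b,d), (c,e), (c,f), (d,e), (e,a), (f,d), (f,g).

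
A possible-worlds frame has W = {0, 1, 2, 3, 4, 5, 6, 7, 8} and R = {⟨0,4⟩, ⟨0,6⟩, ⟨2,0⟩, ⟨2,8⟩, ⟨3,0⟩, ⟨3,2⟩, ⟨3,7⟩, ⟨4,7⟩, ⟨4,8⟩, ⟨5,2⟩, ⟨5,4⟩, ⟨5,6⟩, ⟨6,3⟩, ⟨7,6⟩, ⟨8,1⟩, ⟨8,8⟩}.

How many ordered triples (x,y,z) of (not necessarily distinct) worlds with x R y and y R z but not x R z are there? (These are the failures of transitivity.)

Enumerating: (0,4,7), (0,4,8), (0,6,3), (2,0,4), (2,0,6), (2,8,1), (3,0,4), (3,0,6), (3,2,8), (3,7,6), (4,7,6), (4,8,1), … and 9 more.
Total: 21.

21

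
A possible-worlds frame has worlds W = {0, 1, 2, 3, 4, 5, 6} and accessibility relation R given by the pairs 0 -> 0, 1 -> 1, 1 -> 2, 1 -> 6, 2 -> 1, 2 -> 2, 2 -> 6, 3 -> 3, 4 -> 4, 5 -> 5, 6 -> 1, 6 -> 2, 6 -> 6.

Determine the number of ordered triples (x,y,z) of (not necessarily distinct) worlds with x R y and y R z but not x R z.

0

R is transitive; there are no such tuples.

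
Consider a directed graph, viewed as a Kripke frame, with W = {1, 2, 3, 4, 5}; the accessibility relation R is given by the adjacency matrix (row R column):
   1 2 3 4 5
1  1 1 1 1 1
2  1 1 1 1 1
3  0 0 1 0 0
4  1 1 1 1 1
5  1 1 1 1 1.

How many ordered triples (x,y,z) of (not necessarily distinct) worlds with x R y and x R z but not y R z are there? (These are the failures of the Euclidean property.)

16

Enumerating: (1,3,1), (1,3,2), (1,3,4), (1,3,5), (2,3,1), (2,3,2), (2,3,4), (2,3,5), (4,3,1), (4,3,2), (4,3,4), (4,3,5), (5,3,1), (5,3,2), (5,3,4), (5,3,5).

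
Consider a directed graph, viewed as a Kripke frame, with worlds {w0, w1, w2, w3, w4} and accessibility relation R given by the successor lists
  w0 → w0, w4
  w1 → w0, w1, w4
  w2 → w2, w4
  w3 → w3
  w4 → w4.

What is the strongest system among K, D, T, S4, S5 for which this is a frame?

S4

Serial (axiom D): yes — every world has a successor (e.g. w0 R w0).
Reflexive (axiom T): yes — every world is R-related to itself.
Transitive (axiom 4): yes — every two-step R-path is closed by a direct edge.
Euclidean (axiom 5): no — w1 R w4 and w1 R w0, but not w4 R w0.
So F validates K, D, T, S4; S5 would additionally require R to be Euclidean. The strongest is S4.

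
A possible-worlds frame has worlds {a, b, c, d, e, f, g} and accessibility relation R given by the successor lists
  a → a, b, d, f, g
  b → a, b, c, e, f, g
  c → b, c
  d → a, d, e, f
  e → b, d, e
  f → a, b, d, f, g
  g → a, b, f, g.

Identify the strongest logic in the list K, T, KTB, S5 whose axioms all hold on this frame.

KTB

Reflexive (axiom T): yes — every world is R-related to itself.
Symmetric (axiom B): yes — every pair in R has its reverse in R.
Euclidean (axiom 5): no — a R b and a R d, but not b R d.
So F validates K, T, KTB; S5 would additionally require R to be Euclidean. The strongest is KTB.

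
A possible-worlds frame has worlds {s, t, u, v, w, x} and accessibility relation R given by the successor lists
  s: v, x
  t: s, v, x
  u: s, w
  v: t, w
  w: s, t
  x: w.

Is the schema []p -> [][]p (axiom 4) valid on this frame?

No

Axiom 4 corresponds to the accessibility relation being transitive.
Transitive: no — s R v and v R t, but not s R t.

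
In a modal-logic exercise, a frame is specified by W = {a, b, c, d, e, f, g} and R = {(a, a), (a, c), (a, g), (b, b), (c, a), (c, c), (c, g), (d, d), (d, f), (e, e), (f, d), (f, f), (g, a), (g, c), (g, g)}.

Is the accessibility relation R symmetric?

Symmetric: yes — every pair in R has its reverse in R.

Yes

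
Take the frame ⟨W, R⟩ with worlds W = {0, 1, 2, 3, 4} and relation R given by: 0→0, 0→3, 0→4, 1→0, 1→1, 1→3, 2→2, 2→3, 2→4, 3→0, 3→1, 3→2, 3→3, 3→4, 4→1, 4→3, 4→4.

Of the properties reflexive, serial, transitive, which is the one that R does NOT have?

Reflexive: yes — every world is R-related to itself.
Serial: yes — every world has a successor (e.g. 0 R 0).
Transitive: no — 0 R 3 and 3 R 1, but not 0 R 1.
Only transitive fails.

transitive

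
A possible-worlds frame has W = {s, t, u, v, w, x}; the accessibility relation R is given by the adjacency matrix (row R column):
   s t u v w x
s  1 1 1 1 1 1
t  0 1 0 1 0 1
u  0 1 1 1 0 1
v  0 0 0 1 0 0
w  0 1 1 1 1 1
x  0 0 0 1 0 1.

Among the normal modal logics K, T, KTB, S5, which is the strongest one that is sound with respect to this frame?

T

Reflexive (axiom T): yes — every world is R-related to itself.
Symmetric (axiom B): no — s R t but not t R s.
Euclidean (axiom 5): no — s R t and s R u, but not t R u.
So F validates K, T; KTB would additionally require R to be symmetric. The strongest is T.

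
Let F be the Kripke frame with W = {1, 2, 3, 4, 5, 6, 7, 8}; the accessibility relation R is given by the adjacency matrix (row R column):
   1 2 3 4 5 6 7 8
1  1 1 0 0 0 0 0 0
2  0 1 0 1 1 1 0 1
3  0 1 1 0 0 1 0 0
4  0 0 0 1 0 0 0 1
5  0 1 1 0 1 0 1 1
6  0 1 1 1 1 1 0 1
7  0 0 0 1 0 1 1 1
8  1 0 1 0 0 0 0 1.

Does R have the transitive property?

Transitive: no — 1 R 2 and 2 R 4, but not 1 R 4.

No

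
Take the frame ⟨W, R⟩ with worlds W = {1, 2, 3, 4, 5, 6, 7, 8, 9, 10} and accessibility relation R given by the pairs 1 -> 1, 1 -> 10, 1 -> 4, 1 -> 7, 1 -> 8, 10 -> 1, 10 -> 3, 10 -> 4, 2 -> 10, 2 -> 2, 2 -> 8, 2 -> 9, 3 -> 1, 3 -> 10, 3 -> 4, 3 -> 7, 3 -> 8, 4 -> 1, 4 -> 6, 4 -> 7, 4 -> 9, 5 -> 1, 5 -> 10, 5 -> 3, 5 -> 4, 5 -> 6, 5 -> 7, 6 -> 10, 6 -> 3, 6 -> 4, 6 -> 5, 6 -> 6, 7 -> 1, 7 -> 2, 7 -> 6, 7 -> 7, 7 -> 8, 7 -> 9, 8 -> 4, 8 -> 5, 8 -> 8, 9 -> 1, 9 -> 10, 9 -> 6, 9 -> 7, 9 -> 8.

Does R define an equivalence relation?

No

Reflexive: no — 3 is not related to itself.
Symmetric: no — 1 R 8 but not 8 R 1.
Transitive: no — 1 R 10 and 10 R 3, but not 1 R 3.
So R is not an equivalence relation.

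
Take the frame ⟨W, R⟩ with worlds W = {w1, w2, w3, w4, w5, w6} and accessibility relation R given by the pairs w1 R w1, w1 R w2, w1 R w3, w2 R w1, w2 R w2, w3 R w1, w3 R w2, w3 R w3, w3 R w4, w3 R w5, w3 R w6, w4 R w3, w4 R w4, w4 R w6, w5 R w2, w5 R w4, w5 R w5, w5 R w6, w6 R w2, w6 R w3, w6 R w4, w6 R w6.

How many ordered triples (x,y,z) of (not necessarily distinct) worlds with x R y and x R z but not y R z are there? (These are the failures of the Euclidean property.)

25

Enumerating: (w1,w2,w3), (w3,w1,w4), (w3,w1,w5), (w3,w1,w6), (w3,w2,w3), (w3,w2,w4), (w3,w2,w5), (w3,w2,w6), (w3,w4,w1), (w3,w4,w2), (w3,w4,w5), (w3,w5,w1), … and 13 more.
Total: 25.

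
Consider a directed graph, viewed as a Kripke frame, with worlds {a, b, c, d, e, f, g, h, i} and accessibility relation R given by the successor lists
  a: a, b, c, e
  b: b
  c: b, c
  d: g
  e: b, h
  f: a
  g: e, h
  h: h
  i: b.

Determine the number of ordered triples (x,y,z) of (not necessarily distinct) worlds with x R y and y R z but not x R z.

Enumerating: (a,e,h), (d,g,e), (d,g,h), (f,a,b), (f,a,c), (f,a,e), (g,e,b).

7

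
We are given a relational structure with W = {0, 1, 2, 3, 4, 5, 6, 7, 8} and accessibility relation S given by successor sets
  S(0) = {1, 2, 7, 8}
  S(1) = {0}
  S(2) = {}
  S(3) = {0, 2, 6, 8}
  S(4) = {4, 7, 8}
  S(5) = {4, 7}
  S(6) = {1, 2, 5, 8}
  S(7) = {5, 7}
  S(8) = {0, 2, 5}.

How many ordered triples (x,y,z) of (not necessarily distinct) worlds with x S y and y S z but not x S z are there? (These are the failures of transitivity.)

29

Enumerating: (0,1,0), (0,7,5), (0,8,0), (0,8,5), (1,0,1), (1,0,2), (1,0,7), (1,0,8), (3,0,1), (3,0,7), (3,6,1), (3,6,5), … and 17 more.
Total: 29.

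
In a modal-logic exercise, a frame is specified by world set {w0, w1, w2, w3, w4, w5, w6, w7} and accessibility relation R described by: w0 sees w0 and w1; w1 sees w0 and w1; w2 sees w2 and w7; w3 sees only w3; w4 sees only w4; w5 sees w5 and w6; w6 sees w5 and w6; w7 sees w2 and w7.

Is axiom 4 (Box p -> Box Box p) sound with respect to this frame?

Axiom 4 corresponds to the accessibility relation being transitive.
Transitive: yes — every two-step R-path is closed by a direct edge.

Yes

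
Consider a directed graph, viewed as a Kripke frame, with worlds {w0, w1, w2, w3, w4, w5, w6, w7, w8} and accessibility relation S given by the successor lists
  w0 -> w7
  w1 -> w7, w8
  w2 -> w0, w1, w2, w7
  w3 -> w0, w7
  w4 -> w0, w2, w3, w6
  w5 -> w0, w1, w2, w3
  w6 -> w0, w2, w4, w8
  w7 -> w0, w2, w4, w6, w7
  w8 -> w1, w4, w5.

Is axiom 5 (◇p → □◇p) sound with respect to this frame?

No

Axiom 5 corresponds to the accessibility relation being Euclidean.
Euclidean: no — w1 S w7 and w1 S w8, but not w7 S w8.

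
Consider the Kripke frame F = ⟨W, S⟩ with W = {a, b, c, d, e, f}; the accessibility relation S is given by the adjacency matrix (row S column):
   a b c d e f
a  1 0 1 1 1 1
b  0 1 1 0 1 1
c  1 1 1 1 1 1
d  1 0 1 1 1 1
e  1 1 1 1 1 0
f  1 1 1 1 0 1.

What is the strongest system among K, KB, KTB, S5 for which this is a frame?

KTB

Symmetric (axiom B): yes — every pair in S has its reverse in S.
Reflexive (axiom T): yes — every world is S-related to itself.
Euclidean (axiom 5): no — a S e and a S f, but not e S f.
So F validates K, KB, KTB; S5 would additionally require S to be Euclidean. The strongest is KTB.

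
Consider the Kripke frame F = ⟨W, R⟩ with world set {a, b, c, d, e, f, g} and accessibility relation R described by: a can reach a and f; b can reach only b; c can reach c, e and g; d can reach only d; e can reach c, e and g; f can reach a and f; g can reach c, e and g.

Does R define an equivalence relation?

Reflexive: yes — every world is R-related to itself.
Symmetric: yes — every pair in R has its reverse in R.
Transitive: yes — every two-step R-path is closed by a direct edge.
So R is an equivalence relation.

Yes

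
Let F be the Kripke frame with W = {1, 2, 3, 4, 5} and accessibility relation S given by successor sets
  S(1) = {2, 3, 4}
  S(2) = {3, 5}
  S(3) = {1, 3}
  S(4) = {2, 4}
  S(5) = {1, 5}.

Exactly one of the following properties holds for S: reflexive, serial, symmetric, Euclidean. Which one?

serial

Reflexive: no — 1 is not related to itself.
Serial: yes — every world has a successor (e.g. 1 S 2).
Symmetric: no — 1 S 2 but not 2 S 1.
Euclidean: no — 1 S 2 and 1 S 4, but not 2 S 4.
Only serial holds.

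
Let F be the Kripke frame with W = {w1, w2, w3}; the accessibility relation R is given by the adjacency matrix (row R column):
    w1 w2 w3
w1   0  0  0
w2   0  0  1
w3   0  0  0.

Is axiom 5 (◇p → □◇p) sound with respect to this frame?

By correspondence theory, 5 is valid on a frame iff R is Euclidean.
Euclidean: no — w2 R w3 and w2 R w3, but not w3 R w3.

No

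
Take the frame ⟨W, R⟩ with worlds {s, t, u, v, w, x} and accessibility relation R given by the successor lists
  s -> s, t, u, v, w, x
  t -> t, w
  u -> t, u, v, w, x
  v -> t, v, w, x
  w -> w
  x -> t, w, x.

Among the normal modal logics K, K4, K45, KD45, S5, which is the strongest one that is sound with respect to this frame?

K4

Transitive (axiom 4): yes — every two-step R-path is closed by a direct edge.
Euclidean (axiom 5): no — s R t and s R u, but not t R u.
Serial (axiom D): yes — every world has a successor (e.g. s R s).
Reflexive (axiom T): yes — every world is R-related to itself.
So F validates K, K4; K45 would additionally require R to be Euclidean. The strongest is K4.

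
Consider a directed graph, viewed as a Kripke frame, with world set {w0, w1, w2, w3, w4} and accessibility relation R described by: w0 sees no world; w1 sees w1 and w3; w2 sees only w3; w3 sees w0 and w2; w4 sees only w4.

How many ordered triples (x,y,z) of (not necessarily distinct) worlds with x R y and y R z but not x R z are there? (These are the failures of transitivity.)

5

Enumerating: (w1,w3,w0), (w1,w3,w2), (w2,w3,w0), (w2,w3,w2), (w3,w2,w3).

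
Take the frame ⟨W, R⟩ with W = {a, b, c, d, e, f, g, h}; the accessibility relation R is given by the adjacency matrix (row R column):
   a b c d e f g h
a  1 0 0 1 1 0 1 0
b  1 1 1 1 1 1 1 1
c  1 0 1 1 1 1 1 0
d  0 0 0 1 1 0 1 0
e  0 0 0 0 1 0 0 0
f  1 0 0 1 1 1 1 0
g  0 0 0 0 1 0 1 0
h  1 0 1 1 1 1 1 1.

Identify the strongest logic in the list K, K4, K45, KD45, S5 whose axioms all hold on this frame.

K4

Transitive (axiom 4): yes — every two-step R-path is closed by a direct edge.
Euclidean (axiom 5): no — a R e and a R d, but not e R d.
Serial (axiom D): yes — every world has a successor (e.g. a R a).
Reflexive (axiom T): yes — every world is R-related to itself.
So F validates K, K4; K45 would additionally require R to be Euclidean. The strongest is K4.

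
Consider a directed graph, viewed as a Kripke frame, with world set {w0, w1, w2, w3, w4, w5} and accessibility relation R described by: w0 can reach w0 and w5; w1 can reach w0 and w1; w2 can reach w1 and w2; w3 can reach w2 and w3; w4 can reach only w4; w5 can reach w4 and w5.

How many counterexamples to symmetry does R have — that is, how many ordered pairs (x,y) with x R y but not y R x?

5

Enumerating: (w0,w5), (w1,w0), (w2,w1), (w3,w2), (w5,w4).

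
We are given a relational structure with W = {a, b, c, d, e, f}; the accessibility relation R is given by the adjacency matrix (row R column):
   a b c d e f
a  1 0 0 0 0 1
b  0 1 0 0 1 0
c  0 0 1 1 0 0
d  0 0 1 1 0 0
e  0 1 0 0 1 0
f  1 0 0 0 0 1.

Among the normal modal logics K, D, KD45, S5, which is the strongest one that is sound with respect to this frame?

S5

Serial (axiom D): yes — every world has a successor (e.g. a R a).
Euclidean (axiom 5): yes — any two successors of a common world are R-related.
Transitive (axiom 4): yes — every two-step R-path is closed by a direct edge.
Reflexive (axiom T): yes — every world is R-related to itself.
So F validates K, D, KD45, S5. The strongest is S5.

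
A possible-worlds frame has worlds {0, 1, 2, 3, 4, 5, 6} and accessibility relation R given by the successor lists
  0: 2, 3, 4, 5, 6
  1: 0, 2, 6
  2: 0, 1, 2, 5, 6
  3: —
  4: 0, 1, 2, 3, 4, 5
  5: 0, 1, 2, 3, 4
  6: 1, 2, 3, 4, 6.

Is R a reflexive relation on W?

No

Reflexive: no — 0 is not related to itself.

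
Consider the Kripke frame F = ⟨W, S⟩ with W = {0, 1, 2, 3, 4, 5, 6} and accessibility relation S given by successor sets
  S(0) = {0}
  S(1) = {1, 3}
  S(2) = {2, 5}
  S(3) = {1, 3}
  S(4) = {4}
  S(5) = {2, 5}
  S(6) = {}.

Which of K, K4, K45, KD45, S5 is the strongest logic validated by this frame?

Transitive (axiom 4): yes — every two-step S-path is closed by a direct edge.
Euclidean (axiom 5): yes — any two successors of a common world are S-related.
Serial (axiom D): no — 6 has no S-successor.
Reflexive (axiom T): no — 6 is not related to itself.
So F validates K, K4, K45; KD45 would additionally require S to be serial. The strongest is K45.

K45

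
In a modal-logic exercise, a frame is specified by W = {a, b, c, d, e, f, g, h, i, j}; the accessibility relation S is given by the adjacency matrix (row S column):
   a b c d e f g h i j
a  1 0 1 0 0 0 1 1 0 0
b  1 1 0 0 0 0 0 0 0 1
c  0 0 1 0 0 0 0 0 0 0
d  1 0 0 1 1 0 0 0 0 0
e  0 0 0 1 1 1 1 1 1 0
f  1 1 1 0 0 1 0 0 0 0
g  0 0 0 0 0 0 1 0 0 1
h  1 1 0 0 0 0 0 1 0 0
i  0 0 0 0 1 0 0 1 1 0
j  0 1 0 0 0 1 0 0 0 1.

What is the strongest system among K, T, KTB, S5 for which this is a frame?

Reflexive (axiom T): yes — every world is S-related to itself.
Symmetric (axiom B): no — a S c but not c S a.
Euclidean (axiom 5): no — a S c and a S g, but not c S g.
So F validates K, T; KTB would additionally require S to be symmetric. The strongest is T.

T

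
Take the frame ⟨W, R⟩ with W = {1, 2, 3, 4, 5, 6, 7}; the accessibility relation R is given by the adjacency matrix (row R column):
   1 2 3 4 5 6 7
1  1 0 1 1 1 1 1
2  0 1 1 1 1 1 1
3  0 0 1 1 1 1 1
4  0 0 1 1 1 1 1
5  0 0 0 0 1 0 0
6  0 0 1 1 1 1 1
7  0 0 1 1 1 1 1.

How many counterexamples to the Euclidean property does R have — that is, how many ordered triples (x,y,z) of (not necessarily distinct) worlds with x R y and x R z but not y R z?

34

Enumerating: (1,3,1), (1,4,1), (1,5,1), (1,5,3), (1,5,4), (1,5,6), (1,5,7), (1,6,1), (1,7,1), (2,3,2), (2,4,2), (2,5,2), … and 22 more.
Total: 34.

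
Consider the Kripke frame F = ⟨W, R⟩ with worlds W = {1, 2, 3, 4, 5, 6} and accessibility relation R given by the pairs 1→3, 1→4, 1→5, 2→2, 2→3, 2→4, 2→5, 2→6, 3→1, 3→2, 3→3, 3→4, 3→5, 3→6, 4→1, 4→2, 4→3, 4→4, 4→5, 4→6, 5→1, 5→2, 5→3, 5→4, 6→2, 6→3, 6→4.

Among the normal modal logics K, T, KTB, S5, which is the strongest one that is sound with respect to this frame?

K

Reflexive (axiom T): no — 1 is not related to itself.
Symmetric (axiom B): yes — every pair in R has its reverse in R.
Euclidean (axiom 5): no — 2 R 5 and 2 R 6, but not 5 R 6.
So F validates K; T would additionally require R to be reflexive. The strongest is K.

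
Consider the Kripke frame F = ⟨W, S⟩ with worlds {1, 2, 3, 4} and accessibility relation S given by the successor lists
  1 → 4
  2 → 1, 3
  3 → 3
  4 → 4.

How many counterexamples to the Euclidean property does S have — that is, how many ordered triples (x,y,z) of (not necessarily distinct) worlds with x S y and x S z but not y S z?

Enumerating: (2,1,1), (2,1,3), (2,3,1).

3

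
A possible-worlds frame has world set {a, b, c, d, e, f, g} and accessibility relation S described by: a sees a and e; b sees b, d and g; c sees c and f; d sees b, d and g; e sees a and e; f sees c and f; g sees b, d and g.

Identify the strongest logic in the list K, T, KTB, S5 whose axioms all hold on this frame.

S5

Reflexive (axiom T): yes — every world is S-related to itself.
Symmetric (axiom B): yes — every pair in S has its reverse in S.
Euclidean (axiom 5): yes — any two successors of a common world are S-related.
So F validates K, T, KTB, S5. The strongest is S5.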